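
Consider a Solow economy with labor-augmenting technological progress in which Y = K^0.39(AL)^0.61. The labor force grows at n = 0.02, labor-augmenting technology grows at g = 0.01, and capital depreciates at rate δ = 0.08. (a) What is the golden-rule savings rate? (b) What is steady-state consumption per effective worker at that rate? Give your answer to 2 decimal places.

(a) s_gold = 0.39; (b) c_gold ≈ 1.37

Capital per effective worker breaks even when investment replaces (n + g + δ)·k; here n + g + δ = 0.11.
For Cobb-Douglas, s_gold equals capital's share: s_gold = 0.39.
Golden rule sets MPK = n+g+δ: 0.39·k^(0.39−1) = 0.11, so k_gold = (0.39/0.11)^(1/0.61) ≈ 7.9635.
y_gold = 7.9635^0.39 ≈ 2.2461; c_gold = (1−0.39)·y_gold ≈ 1.3701.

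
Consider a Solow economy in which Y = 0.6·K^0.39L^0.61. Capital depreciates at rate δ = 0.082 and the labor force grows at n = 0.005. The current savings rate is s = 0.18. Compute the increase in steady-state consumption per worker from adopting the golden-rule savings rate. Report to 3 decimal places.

Δc ≈ 0.124

The effective depreciation rate is n + δ = 0.005 + 0.082 = 0.087.
Current steady state (s = 0.18): k* = (0.18·0.6/0.087)^(1/0.61) ≈ 1.4254, y* = 0.6·1.4254^0.39 ≈ 0.6890, c* = (1−0.18)·0.6890 ≈ 0.5649.
Golden rule sets MPK = n+δ: 0.39·0.6·k^(0.39−1) = 0.087, so k_gold = (0.39·0.6/0.087)^(1/0.61) ≈ 5.0631.
y_gold = 0.6·5.0631^0.39 ≈ 1.1295, c_gold = y_gold − 0.087·k_gold ≈ 0.6890.
Gain: Δc = 0.6890 − 0.5649 ≈ 0.1240.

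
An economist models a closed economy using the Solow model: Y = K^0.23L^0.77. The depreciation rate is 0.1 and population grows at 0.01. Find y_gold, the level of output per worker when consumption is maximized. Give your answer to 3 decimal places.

y_gold ≈ 1.246

Capital per worker breaks even when investment replaces (n + δ)·k; here n + δ = 0.11.
Maximizing c = f(k) − (n+δ)·k gives f'(k) = n+δ, i.e. 0.23·k^(0.23−1) = 0.11, so k_gold = (0.23/0.11)^(1/0.77) ≈ 2.6063.
Output: y_gold = k_gold^0.23 = 2.6063^0.23 ≈ 1.2465.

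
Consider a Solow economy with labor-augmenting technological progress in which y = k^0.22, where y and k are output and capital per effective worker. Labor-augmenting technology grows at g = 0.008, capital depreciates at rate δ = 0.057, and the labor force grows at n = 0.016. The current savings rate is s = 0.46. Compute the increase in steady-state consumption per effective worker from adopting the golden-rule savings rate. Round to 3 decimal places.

Δc ≈ 0.153

The effective depreciation rate is n + g + δ = 0.016 + 0.008 + 0.057 = 0.081.
Current steady state (s = 0.46): k* = (0.46/0.081)^(1/0.78) ≈ 9.2686, y* = 9.2686^0.22 ≈ 1.6321, c* = (1−0.46)·1.6321 ≈ 0.8813.
Maximizing c = f(k) − (n+g+δ)·k gives f'(k) = n+g+δ, i.e. 0.22·k^(0.22−1) = 0.081, so k_gold = (0.22/0.081)^(1/0.78) ≈ 3.6002.
y_gold = 3.6002^0.22 ≈ 1.3255, c_gold = y_gold − 0.081·k_gold ≈ 1.0339.
Gain: Δc = 1.0339 − 0.8813 ≈ 0.1526.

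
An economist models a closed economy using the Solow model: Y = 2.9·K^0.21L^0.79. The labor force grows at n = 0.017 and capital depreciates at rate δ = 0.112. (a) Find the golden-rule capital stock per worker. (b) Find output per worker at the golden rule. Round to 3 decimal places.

Capital per worker breaks even when investment replaces (n + δ)·k; here n + δ = 0.129.
Maximizing c = f(k) − (n+δ)·k gives f'(k) = n+δ, i.e. 0.21·2.9·k^(0.21−1) = 0.129, so k_gold = (0.21·2.9/0.129)^(1/0.79) ≈ 7.1318.
y_gold = 2.9·7.1318^0.21 ≈ 4.3810.

(a) k_gold ≈ 7.132; (b) y_gold ≈ 4.381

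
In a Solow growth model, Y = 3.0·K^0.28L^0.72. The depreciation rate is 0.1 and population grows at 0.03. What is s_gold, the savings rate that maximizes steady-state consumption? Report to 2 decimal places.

s_gold = 0.28

The effective depreciation rate is n + δ = 0.03 + 0.1 = 0.13.
At the golden rule MPK = n+δ, and in any Cobb-Douglas steady state s = (n+δ)·k/y = MPK·k/y = capital's share 0.28.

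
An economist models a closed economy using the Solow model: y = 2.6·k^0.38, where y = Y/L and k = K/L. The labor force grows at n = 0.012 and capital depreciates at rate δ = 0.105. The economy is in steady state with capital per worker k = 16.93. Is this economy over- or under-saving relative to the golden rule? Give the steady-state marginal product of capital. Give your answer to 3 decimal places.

Break-even investment rate: n + δ = 0.012 + 0.105 = 0.117.
MPK = 0.38·2.6·k^(0.38−1) = 0.38·2.6·16.93^(-0.62) ≈ 0.1710.
MPK > 0.117, so the economy is dynamically efficient (under-saving).

under-saving; MPK ≈ 0.171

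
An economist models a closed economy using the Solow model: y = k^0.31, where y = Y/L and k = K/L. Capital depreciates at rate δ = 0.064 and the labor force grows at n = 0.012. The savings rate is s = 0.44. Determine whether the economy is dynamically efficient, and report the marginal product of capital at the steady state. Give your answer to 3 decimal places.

dynamically inefficient; MPK ≈ 0.054

n + δ = 0.012 + 0.064 = 0.076.
Steady-state k*: s·k^0.31 = 0.076·k gives k* = (0.44/0.076)^(1/0.69) ≈ 12.7431.
MPK = 0.31·12.7431^(-0.69) ≈ 0.0535.
MPK < n+δ = 0.076, so the economy is dynamically inefficient (over-saving).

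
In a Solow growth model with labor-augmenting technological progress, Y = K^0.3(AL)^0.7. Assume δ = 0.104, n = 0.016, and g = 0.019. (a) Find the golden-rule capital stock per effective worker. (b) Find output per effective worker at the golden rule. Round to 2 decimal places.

(a) k_gold ≈ 3.00; (b) y_gold ≈ 1.39

Capital per effective worker breaks even when investment replaces (n + g + δ)·k; here n + g + δ = 0.139.
Golden rule sets MPK = n+g+δ: 0.3·k^(0.3−1) = 0.139, so k_gold = (0.3/0.139)^(1/0.7) ≈ 3.0012.
y_gold = 3.0012^0.3 ≈ 1.3906.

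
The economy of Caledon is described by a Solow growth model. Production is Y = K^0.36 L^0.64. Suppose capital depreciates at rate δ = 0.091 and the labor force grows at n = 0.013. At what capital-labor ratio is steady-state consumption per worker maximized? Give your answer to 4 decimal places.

Capital per worker breaks even when investment replaces (n + δ)·k; here n + δ = 0.104.
Setting f'(k) = n+δ gives 0.36·k^(0.36−1) = 0.104, hence k_gold = (0.36/0.104)^(1/0.64) ≈ 6.9600.

k_gold ≈ 6.9600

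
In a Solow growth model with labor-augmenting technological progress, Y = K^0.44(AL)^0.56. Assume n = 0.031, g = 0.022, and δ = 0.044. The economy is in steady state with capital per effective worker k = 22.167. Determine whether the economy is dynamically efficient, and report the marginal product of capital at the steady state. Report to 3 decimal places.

dynamically inefficient; MPK ≈ 0.078

Capital per effective worker breaks even when investment replaces (n + g + δ)·k; here n + g + δ = 0.097.
MPK = 0.44·k^(0.44−1) = 0.44·22.167^(-0.56) ≈ 0.0776.
MPK < 0.097, so the economy is dynamically inefficient (over-saving).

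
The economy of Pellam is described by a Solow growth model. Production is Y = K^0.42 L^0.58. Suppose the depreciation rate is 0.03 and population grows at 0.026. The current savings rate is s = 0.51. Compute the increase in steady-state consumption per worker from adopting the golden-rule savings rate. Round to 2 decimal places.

Δc ≈ 0.07

The effective depreciation rate is n + δ = 0.026 + 0.03 = 0.056.
Current steady state (s = 0.51): k* = (0.51/0.056)^(1/0.58) ≈ 45.0928, y* = 45.0928^0.42 ≈ 4.9514, c* = (1−0.51)·4.9514 ≈ 2.4262.
At the golden rule the marginal product of capital equals n+δ: 0.42·k^(0.42−1) = 0.056. Solving, k_gold = (0.42/0.056)^(1/0.58) ≈ 32.2646.
y_gold = 32.2646^0.42 ≈ 4.3019, c_gold = y_gold − 0.056·k_gold ≈ 2.4951.
Gain: Δc = 2.4951 − 2.4262 ≈ 0.0690.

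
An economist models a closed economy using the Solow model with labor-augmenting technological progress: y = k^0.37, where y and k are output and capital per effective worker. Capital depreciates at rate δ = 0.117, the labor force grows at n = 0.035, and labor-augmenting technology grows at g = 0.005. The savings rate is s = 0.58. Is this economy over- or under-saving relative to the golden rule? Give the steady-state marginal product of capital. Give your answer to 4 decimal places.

over-saving; MPK ≈ 0.1002

Capital per effective worker breaks even when investment replaces (n + g + δ)·k; here n + g + δ = 0.157.
Steady-state k*: s·k^0.37 = 0.157·k gives k* = (0.58/0.157)^(1/0.63) ≈ 7.9586.
MPK = 0.37·7.9586^(-0.63) ≈ 0.1002.
MPK < n+g+δ = 0.157, so the economy is dynamically inefficient (over-saving).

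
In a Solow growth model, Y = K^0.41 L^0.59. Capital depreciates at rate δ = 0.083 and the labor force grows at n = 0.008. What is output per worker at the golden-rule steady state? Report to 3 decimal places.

y_gold ≈ 2.846

Break-even investment rate: n + δ = 0.008 + 0.083 = 0.091.
Setting f'(k) = n+δ gives 0.41·k^(0.41−1) = 0.091, hence k_gold = (0.41/0.091)^(1/0.59) ≈ 12.8244.
Output: y_gold = k_gold^0.41 = 12.8244^0.41 ≈ 2.8464.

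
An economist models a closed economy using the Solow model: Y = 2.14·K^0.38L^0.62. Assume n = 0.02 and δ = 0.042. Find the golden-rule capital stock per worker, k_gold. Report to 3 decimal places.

k_gold ≈ 63.520

n + δ = 0.02 + 0.042 = 0.062.
Maximizing c = f(k) − (n+δ)·k gives f'(k) = n+δ, i.e. 0.38·2.14·k^(0.38−1) = 0.062, so k_gold = (0.38·2.14/0.062)^(1/0.62) ≈ 63.5203.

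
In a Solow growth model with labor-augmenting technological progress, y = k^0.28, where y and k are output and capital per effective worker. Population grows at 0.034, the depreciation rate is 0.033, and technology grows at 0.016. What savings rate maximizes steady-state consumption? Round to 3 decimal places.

s_gold = 0.280

Break-even investment rate: n + g + δ = 0.034 + 0.016 + 0.033 = 0.083.
At the golden rule MPK = n+g+δ, and in any Cobb-Douglas steady state s = (n+g+δ)·k/y = MPK·k/y = capital's share 0.28.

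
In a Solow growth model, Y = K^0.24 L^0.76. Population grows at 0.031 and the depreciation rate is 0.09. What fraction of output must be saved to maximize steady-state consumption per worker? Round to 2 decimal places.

Capital per worker breaks even when investment replaces (n + δ)·k; here n + δ = 0.121.
At the golden rule MPK = n+δ, and in any Cobb-Douglas steady state s = (n+δ)·k/y = MPK·k/y = capital's share 0.24.

s_gold = 0.24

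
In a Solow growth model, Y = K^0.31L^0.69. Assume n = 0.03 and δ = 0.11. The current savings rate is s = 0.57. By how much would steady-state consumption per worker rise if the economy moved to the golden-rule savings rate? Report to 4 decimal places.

Capital per worker breaks even when investment replaces (n + δ)·k; here n + δ = 0.14.
Current steady state (s = 0.57): k* = (0.57/0.14)^(1/0.69) ≈ 7.6505, y* = 7.6505^0.31 ≈ 1.8791, c* = (1−0.57)·1.8791 ≈ 0.8080.
Golden rule sets MPK = n+δ: 0.31·k^(0.31−1) = 0.14, so k_gold = (0.31/0.14)^(1/0.69) ≈ 3.1647.
y_gold = 3.1647^0.31 ≈ 1.4292, c_gold = y_gold − 0.14·k_gold ≈ 0.9862.
Gain: Δc = 0.9862 − 0.8080 ≈ 0.1782.

Δc ≈ 0.1782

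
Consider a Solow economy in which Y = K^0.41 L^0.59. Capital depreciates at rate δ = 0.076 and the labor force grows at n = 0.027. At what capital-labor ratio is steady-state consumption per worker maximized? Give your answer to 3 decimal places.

k_gold ≈ 10.396

The effective depreciation rate is n + δ = 0.027 + 0.076 = 0.103.
Golden rule sets MPK = n+δ: 0.41·k^(0.41−1) = 0.103, so k_gold = (0.41/0.103)^(1/0.59) ≈ 10.3958.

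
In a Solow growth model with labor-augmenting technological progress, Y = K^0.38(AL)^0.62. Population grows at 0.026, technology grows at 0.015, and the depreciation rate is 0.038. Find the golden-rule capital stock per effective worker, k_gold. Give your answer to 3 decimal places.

k_gold ≈ 12.597

Capital per effective worker breaks even when investment replaces (n + g + δ)·k; here n + g + δ = 0.079.
Golden rule sets MPK = n+g+δ: 0.38·k^(0.38−1) = 0.079, so k_gold = (0.38/0.079)^(1/0.62) ≈ 12.5966.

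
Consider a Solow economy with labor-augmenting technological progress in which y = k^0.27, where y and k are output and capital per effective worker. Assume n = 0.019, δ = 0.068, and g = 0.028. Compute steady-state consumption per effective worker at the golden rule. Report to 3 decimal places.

Break-even investment rate: n + g + δ = 0.019 + 0.028 + 0.068 = 0.115.
Golden rule sets MPK = n+g+δ: 0.27·k^(0.27−1) = 0.115, so k_gold = (0.27/0.115)^(1/0.73) ≈ 3.2193.
y_gold = 3.2193^0.27 ≈ 1.3712.
c_gold = y_gold − (n+g+δ)·k_gold = 1.3712 − 0.115·3.2193 ≈ 1.0010.

c_gold ≈ 1.001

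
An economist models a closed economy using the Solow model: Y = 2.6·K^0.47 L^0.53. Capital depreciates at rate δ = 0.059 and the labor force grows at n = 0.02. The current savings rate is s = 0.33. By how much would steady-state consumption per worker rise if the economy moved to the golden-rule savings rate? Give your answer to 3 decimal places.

Δc ≈ 1.190

The effective depreciation rate is n + δ = 0.02 + 0.059 = 0.079.
Current steady state (s = 0.33): k* = (0.33·2.6/0.079)^(1/0.53) ≈ 90.0437, y* = 2.6·90.0437^0.47 ≈ 21.5559, c* = (1−0.33)·21.5559 ≈ 14.4425.
Golden rule sets MPK = n+δ: 0.47·2.6·k^(0.47−1) = 0.079, so k_gold = (0.47·2.6/0.079)^(1/0.53) ≈ 175.4826.
y_gold = 2.6·175.4826^0.47 ≈ 29.4960, c_gold = y_gold − 0.079·k_gold ≈ 15.6329.
Gain: Δc = 15.6329 − 14.4425 ≈ 1.1904.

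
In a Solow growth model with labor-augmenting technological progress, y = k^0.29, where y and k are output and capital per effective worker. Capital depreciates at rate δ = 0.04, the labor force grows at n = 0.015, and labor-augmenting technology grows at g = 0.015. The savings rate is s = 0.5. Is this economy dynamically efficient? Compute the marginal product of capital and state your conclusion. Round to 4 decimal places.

dynamically inefficient; MPK ≈ 0.0406

n + g + δ = 0.015 + 0.015 + 0.04 = 0.07.
Steady-state k*: s·k^0.29 = 0.07·k gives k* = (0.5/0.07)^(1/0.71) ≈ 15.9454.
MPK = 0.29·15.9454^(-0.71) ≈ 0.0406.
MPK < n+g+δ = 0.07, so the economy is dynamically inefficient (over-saving).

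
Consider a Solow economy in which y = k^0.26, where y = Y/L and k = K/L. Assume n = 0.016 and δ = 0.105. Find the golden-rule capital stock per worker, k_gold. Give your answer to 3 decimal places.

k_gold ≈ 2.811

n + δ = 0.016 + 0.105 = 0.121.
Golden rule sets MPK = n+δ: 0.26·k^(0.26−1) = 0.121, so k_gold = (0.26/0.121)^(1/0.74) ≈ 2.8113.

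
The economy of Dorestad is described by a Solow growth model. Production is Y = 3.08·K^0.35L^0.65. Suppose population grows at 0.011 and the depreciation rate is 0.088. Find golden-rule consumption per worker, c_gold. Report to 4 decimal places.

c_gold ≈ 7.2417

Capital per worker breaks even when investment replaces (n + δ)·k; here n + δ = 0.099.
Setting f'(k) = n+δ gives 0.35·3.08·k^(0.35−1) = 0.099, hence k_gold = (0.35·3.08/0.099)^(1/0.65) ≈ 39.3876.
y_gold = 3.08·39.3876^0.35 ≈ 11.1411.
c_gold = y_gold − (n+δ)·k_gold = 11.1411 − 0.099·39.3876 ≈ 7.2417.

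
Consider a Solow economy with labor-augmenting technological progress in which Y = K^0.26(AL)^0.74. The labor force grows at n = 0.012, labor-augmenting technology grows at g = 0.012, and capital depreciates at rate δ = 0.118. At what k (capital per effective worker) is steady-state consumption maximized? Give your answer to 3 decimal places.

n + g + δ = 0.012 + 0.012 + 0.118 = 0.142.
At the golden rule the marginal product of capital equals n+g+δ: 0.26·k^(0.26−1) = 0.142. Solving, k_gold = (0.26/0.142)^(1/0.74) ≈ 2.2645.

k_gold ≈ 2.265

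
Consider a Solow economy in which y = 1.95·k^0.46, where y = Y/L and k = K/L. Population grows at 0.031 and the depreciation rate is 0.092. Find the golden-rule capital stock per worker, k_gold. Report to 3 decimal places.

k_gold ≈ 39.622

Break-even investment rate: n + δ = 0.031 + 0.092 = 0.123.
At the golden rule the marginal product of capital equals n+δ: 0.46·1.95·k^(0.46−1) = 0.123. Solving, k_gold = (0.46·1.95/0.123)^(1/0.54) ≈ 39.6223.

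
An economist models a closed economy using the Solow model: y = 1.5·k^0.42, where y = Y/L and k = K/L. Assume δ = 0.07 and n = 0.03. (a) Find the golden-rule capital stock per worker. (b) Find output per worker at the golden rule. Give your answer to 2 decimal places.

(a) k_gold ≈ 23.89; (b) y_gold ≈ 5.69

The effective depreciation rate is n + δ = 0.03 + 0.07 = 0.1.
At the golden rule the marginal product of capital equals n+δ: 0.42·1.5·k^(0.42−1) = 0.1. Solving, k_gold = (0.42·1.5/0.1)^(1/0.58) ≈ 23.8876.
y_gold = 1.5·23.8876^0.42 ≈ 5.6875.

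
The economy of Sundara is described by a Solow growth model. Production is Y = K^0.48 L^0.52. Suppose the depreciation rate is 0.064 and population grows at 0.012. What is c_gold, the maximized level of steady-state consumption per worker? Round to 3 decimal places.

c_gold ≈ 2.850

The effective depreciation rate is n + δ = 0.012 + 0.064 = 0.076.
Golden rule sets MPK = n+δ: 0.48·k^(0.48−1) = 0.076, so k_gold = (0.48/0.076)^(1/0.52) ≈ 34.6166.
y_gold = 34.6166^0.48 ≈ 5.4810.
c_gold = y_gold − (n+δ)·k_gold = 5.4810 − 0.076·34.6166 ≈ 2.8501.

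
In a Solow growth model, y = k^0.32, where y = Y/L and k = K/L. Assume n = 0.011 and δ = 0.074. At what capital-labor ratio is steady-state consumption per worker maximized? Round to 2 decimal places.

k_gold ≈ 7.03

The effective depreciation rate is n + δ = 0.011 + 0.074 = 0.085.
Maximizing c = f(k) − (n+δ)·k gives f'(k) = n+δ, i.e. 0.32·k^(0.32−1) = 0.085, so k_gold = (0.32/0.085)^(1/0.68) ≈ 7.0253.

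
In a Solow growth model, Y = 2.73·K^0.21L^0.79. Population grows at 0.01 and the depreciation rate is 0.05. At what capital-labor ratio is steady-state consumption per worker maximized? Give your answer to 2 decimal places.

k_gold ≈ 17.41

Capital per worker breaks even when investment replaces (n + δ)·k; here n + δ = 0.06.
Maximizing c = f(k) − (n+δ)·k gives f'(k) = n+δ, i.e. 0.21·2.73·k^(0.21−1) = 0.06, so k_gold = (0.21·2.73/0.06)^(1/0.79) ≈ 17.4100.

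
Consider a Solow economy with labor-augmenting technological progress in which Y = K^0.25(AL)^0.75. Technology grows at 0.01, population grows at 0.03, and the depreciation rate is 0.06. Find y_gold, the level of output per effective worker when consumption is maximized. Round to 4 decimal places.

y_gold ≈ 1.3572

Capital per effective worker breaks even when investment replaces (n + g + δ)·k; here n + g + δ = 0.1.
Maximizing c = f(k) − (n+g+δ)·k gives f'(k) = n+g+δ, i.e. 0.25·k^(0.25−1) = 0.1, so k_gold = (0.25/0.1)^(1/0.75) ≈ 3.3930.
Output: y_gold = k_gold^0.25 = 3.3930^0.25 ≈ 1.3572.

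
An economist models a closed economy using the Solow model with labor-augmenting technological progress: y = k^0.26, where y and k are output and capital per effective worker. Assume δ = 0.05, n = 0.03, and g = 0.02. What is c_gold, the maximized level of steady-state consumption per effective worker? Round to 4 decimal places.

c_gold ≈ 1.0352

The effective depreciation rate is n + g + δ = 0.03 + 0.02 + 0.05 = 0.1.
Golden rule sets MPK = n+g+δ: 0.26·k^(0.26−1) = 0.1, so k_gold = (0.26/0.1)^(1/0.74) ≈ 3.6373.
y_gold = 3.6373^0.26 ≈ 1.3989.
c_gold = y_gold − (n+g+δ)·k_gold = 1.3989 − 0.1·3.6373 ≈ 1.0352.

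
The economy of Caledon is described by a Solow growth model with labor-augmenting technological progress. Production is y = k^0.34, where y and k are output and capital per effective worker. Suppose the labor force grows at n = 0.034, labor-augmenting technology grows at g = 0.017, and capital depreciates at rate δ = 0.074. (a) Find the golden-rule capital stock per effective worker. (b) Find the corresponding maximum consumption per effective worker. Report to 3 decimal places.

Capital per effective worker breaks even when investment replaces (n + g + δ)·k; here n + g + δ = 0.125.
At the golden rule the marginal product of capital equals n+g+δ: 0.34·k^(0.34−1) = 0.125. Solving, k_gold = (0.34/0.125)^(1/0.66) ≈ 4.5545.
y_gold = 4.5545^0.34 ≈ 1.6744; c_gold = y_gold − 0.125·k_gold ≈ 1.1051.

(a) k_gold ≈ 4.554; (b) c_gold ≈ 1.105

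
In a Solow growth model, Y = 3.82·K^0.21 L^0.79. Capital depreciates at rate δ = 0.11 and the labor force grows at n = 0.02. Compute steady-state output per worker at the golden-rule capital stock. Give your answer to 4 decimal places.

y_gold ≈ 6.1966

n + δ = 0.02 + 0.11 = 0.13.
Golden rule sets MPK = n+δ: 0.21·3.82·k^(0.21−1) = 0.13, so k_gold = (0.21·3.82/0.13)^(1/0.79) ≈ 10.0099.
Output: y_gold = 3.82·k_gold^0.21 = 3.82·10.0099^0.21 ≈ 6.1966.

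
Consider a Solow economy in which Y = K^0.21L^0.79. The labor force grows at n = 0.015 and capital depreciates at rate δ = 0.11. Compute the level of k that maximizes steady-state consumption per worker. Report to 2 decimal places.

k_gold ≈ 1.93

The effective depreciation rate is n + δ = 0.015 + 0.11 = 0.125.
At the golden rule the marginal product of capital equals n+δ: 0.21·k^(0.21−1) = 0.125. Solving, k_gold = (0.21/0.125)^(1/0.79) ≈ 1.9284.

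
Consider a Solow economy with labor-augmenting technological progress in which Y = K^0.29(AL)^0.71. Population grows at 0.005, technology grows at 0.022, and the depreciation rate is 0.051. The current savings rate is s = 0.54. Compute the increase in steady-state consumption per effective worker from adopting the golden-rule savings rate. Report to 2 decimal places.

Δc ≈ 0.20

Capital per effective worker breaks even when investment replaces (n + g + δ)·k; here n + g + δ = 0.078.
Current steady state (s = 0.54): k* = (0.54/0.078)^(1/0.71) ≈ 15.2588, y* = 15.2588^0.29 ≈ 2.2040, c* = (1−0.54)·2.2040 ≈ 1.0139.
Golden rule sets MPK = n+g+δ: 0.29·k^(0.29−1) = 0.078, so k_gold = (0.29/0.078)^(1/0.71) ≈ 6.3569.
y_gold = 6.3569^0.29 ≈ 1.7098, c_gold = y_gold − 0.078·k_gold ≈ 1.2139.
Gain: Δc = 1.2139 − 1.0139 ≈ 0.2001.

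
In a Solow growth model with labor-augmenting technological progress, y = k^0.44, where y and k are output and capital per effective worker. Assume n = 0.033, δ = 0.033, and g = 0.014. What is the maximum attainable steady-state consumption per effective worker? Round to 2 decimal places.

Capital per effective worker breaks even when investment replaces (n + g + δ)·k; here n + g + δ = 0.08.
Setting f'(k) = n+g+δ gives 0.44·k^(0.44−1) = 0.08, hence k_gold = (0.44/0.08)^(1/0.56) ≈ 20.9931.
y_gold = 20.9931^0.44 ≈ 3.8169.
c_gold = y_gold − (n+g+δ)·k_gold = 3.8169 − 0.08·20.9931 ≈ 2.1375.

c_gold ≈ 2.14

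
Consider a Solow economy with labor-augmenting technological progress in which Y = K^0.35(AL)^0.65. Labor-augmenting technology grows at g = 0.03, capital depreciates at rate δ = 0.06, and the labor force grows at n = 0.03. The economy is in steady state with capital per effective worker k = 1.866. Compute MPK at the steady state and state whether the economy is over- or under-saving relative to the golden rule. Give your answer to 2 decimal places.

under-saving; MPK ≈ 0.23

Capital per effective worker breaks even when investment replaces (n + g + δ)·k; here n + g + δ = 0.12.
MPK = 0.35·k^(0.35−1) = 0.35·1.866^(-0.65) ≈ 0.2333.
MPK > 0.12, so the economy is dynamically efficient (under-saving).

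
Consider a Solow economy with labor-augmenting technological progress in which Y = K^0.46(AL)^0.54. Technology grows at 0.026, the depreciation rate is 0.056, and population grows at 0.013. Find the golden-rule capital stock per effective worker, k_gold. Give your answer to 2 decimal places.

k_gold ≈ 18.56

Capital per effective worker breaks even when investment replaces (n + g + δ)·k; here n + g + δ = 0.095.
At the golden rule the marginal product of capital equals n+g+δ: 0.46·k^(0.46−1) = 0.095. Solving, k_gold = (0.46/0.095)^(1/0.54) ≈ 18.5602.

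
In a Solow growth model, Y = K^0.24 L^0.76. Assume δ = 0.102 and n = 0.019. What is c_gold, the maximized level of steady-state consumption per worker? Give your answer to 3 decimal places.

c_gold ≈ 0.943

Capital per worker breaks even when investment replaces (n + δ)·k; here n + δ = 0.121.
At the golden rule the marginal product of capital equals n+δ: 0.24·k^(0.24−1) = 0.121. Solving, k_gold = (0.24/0.121)^(1/0.76) ≈ 2.4624.
y_gold = 2.4624^0.24 ≈ 1.2414.
c_gold = y_gold − (n+δ)·k_gold = 1.2414 − 0.121·2.4624 ≈ 0.9435.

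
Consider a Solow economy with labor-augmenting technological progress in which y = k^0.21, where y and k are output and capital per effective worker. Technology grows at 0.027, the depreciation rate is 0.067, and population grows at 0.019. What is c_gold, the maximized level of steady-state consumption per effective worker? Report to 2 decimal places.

c_gold ≈ 0.93

Capital per effective worker breaks even when investment replaces (n + g + δ)·k; here n + g + δ = 0.113.
Maximizing c = f(k) − (n+g+δ)·k gives f'(k) = n+g+δ, i.e. 0.21·k^(0.21−1) = 0.113, so k_gold = (0.21/0.113)^(1/0.79) ≈ 2.1912.
y_gold = 2.1912^0.21 ≈ 1.1791.
c_gold = y_gold − (n+g+δ)·k_gold = 1.1791 − 0.113·2.1912 ≈ 0.9315.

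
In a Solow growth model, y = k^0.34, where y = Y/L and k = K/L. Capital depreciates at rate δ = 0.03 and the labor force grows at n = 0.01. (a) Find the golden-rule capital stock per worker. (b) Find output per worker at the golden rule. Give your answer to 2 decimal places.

n + δ = 0.01 + 0.03 = 0.04.
Maximizing c = f(k) − (n+δ)·k gives f'(k) = n+δ, i.e. 0.34·k^(0.34−1) = 0.04, so k_gold = (0.34/0.04)^(1/0.66) ≈ 25.5983.
y_gold = 25.5983^0.34 ≈ 3.0116.

(a) k_gold ≈ 25.60; (b) y_gold ≈ 3.01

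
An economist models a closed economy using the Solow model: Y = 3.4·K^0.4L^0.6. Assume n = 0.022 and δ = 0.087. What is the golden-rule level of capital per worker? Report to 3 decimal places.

k_gold ≈ 67.120

n + δ = 0.022 + 0.087 = 0.109.
Golden rule sets MPK = n+δ: 0.4·3.4·k^(0.4−1) = 0.109, so k_gold = (0.4·3.4/0.109)^(1/0.6) ≈ 67.1203.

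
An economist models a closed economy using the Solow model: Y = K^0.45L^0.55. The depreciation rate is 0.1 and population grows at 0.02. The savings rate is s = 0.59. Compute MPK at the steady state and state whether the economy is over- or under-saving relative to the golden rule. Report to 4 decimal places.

over-saving; MPK ≈ 0.0915

The effective depreciation rate is n + δ = 0.02 + 0.1 = 0.12.
Steady-state k*: s·k^0.45 = 0.12·k gives k* = (0.59/0.12)^(1/0.55) ≈ 18.0960.
MPK = 0.45·18.0960^(-0.55) ≈ 0.0915.
MPK < n+δ = 0.12, so the economy is dynamically inefficient (over-saving).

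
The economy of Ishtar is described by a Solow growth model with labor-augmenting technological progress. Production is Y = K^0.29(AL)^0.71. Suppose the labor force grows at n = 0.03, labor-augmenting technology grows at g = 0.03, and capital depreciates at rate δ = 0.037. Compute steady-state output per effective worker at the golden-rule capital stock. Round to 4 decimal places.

y_gold ≈ 1.5641

Capital per effective worker breaks even when investment replaces (n + g + δ)·k; here n + g + δ = 0.097.
At the golden rule the marginal product of capital equals n+g+δ: 0.29·k^(0.29−1) = 0.097. Solving, k_gold = (0.29/0.097)^(1/0.71) ≈ 4.6762.
Output: y_gold = k_gold^0.29 = 4.6762^0.29 ≈ 1.5641.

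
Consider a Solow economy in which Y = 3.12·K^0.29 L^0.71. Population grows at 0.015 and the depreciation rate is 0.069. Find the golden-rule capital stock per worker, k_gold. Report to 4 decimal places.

k_gold ≈ 28.4385

Capital per worker breaks even when investment replaces (n + δ)·k; here n + δ = 0.084.
Maximizing c = f(k) − (n+δ)·k gives f'(k) = n+δ, i.e. 0.29·3.12·k^(0.29−1) = 0.084, so k_gold = (0.29·3.12/0.084)^(1/0.71) ≈ 28.4385.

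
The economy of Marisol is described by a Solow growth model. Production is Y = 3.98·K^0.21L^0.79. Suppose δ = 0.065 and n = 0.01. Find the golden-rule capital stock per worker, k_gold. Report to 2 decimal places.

The effective depreciation rate is n + δ = 0.01 + 0.065 = 0.075.
At the golden rule the marginal product of capital equals n+δ: 0.21·3.98·k^(0.21−1) = 0.075. Solving, k_gold = (0.21·3.98/0.075)^(1/0.79) ≈ 21.1528.

k_gold ≈ 21.15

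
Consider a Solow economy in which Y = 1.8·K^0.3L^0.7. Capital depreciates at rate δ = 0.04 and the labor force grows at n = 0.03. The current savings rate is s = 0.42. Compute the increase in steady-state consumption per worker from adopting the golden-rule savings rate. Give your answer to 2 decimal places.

Δc ≈ 0.13

n + δ = 0.03 + 0.04 = 0.07.
Current steady state (s = 0.42): k* = (0.42·1.8/0.07)^(1/0.7) ≈ 29.9447, y* = 1.8·29.9447^0.3 ≈ 4.9908, c* = (1−0.42)·4.9908 ≈ 2.8947.
Setting f'(k) = n+δ gives 0.3·1.8·k^(0.3−1) = 0.07, hence k_gold = (0.3·1.8/0.07)^(1/0.7) ≈ 18.5168.
y_gold = 1.8·18.5168^0.3 ≈ 4.3206, c_gold = y_gold − 0.07·k_gold ≈ 3.0244.
Gain: Δc = 3.0244 − 2.8947 ≈ 0.1298.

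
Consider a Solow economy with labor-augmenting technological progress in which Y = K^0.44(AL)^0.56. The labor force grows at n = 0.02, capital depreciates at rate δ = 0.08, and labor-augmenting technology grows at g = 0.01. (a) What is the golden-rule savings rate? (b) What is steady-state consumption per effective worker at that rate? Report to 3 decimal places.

(a) s_gold = 0.440; (b) c_gold ≈ 1.664

The effective depreciation rate is n + g + δ = 0.02 + 0.01 + 0.08 = 0.11.
For Cobb-Douglas, s_gold equals capital's share: s_gold = 0.44.
Golden rule sets MPK = n+g+δ: 0.44·k^(0.44−1) = 0.11, so k_gold = (0.44/0.11)^(1/0.56) ≈ 11.8880.
y_gold = 11.8880^0.44 ≈ 2.9720; c_gold = (1−0.44)·y_gold ≈ 1.6643.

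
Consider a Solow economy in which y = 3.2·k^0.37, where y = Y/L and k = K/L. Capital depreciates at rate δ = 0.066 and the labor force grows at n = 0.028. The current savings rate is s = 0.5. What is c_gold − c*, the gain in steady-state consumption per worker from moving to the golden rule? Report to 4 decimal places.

Break-even investment rate: n + δ = 0.028 + 0.066 = 0.094.
Current steady state (s = 0.5): k* = (0.5·3.2/0.094)^(1/0.63) ≈ 89.9406, y* = 3.2·89.9406^0.37 ≈ 16.9088, c* = (1−0.5)·16.9088 ≈ 8.4544.
Golden rule sets MPK = n+δ: 0.37·3.2·k^(0.37−1) = 0.094, so k_gold = (0.37·3.2/0.094)^(1/0.63) ≈ 55.7683.
y_gold = 3.2·55.7683^0.37 ≈ 14.1682, c_gold = y_gold − 0.094·k_gold ≈ 8.9259.
Gain: Δc = 8.9259 − 8.4544 ≈ 0.4715.

Δc ≈ 0.4715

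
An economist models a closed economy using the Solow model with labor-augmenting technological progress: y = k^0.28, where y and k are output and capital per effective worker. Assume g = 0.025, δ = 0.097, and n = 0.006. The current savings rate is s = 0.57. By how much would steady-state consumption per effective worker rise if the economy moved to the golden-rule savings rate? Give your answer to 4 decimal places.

Δc ≈ 0.2075

Break-even investment rate: n + g + δ = 0.006 + 0.025 + 0.097 = 0.128.
Current steady state (s = 0.57): k* = (0.57/0.128)^(1/0.72) ≈ 7.9602, y* = 7.9602^0.28 ≈ 1.7876, c* = (1−0.57)·1.7876 ≈ 0.7686.
Golden rule sets MPK = n+g+δ: 0.28·k^(0.28−1) = 0.128, so k_gold = (0.28/0.128)^(1/0.72) ≈ 2.9659.
y_gold = 2.9659^0.28 ≈ 1.3558, c_gold = y_gold − 0.128·k_gold ≈ 0.9762.
Gain: Δc = 0.9762 − 0.7686 ≈ 0.2075.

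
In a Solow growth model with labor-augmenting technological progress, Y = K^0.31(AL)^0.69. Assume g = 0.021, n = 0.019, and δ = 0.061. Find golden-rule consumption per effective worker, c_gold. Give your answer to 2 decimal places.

c_gold ≈ 1.14

n + g + δ = 0.019 + 0.021 + 0.061 = 0.101.
Maximizing c = f(k) − (n+g+δ)·k gives f'(k) = n+g+δ, i.e. 0.31·k^(0.31−1) = 0.101, so k_gold = (0.31/0.101)^(1/0.69) ≈ 5.0799.
y_gold = 5.0799^0.31 ≈ 1.6551.
c_gold = y_gold − (n+g+δ)·k_gold = 1.6551 − 0.101·5.0799 ≈ 1.1420.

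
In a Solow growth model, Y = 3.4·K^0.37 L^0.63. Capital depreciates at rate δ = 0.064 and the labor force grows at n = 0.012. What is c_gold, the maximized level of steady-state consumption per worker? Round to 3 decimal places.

c_gold ≈ 11.134

The effective depreciation rate is n + δ = 0.012 + 0.064 = 0.076.
Setting f'(k) = n+δ gives 0.37·3.4·k^(0.37−1) = 0.076, hence k_gold = (0.37·3.4/0.076)^(1/0.63) ≈ 86.0418.
y_gold = 3.4·86.0418^0.37 ≈ 17.6735.
c_gold = y_gold − (n+δ)·k_gold = 17.6735 − 0.076·86.0418 ≈ 11.1343.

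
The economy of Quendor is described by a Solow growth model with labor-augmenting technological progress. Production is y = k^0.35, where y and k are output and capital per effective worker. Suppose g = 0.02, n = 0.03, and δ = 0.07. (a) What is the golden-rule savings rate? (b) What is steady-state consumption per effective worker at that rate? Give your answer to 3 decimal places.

(a) s_gold = 0.350; (b) c_gold ≈ 1.157

n + g + δ = 0.03 + 0.02 + 0.07 = 0.12.
For Cobb-Douglas, s_gold equals capital's share: s_gold = 0.35.
At the golden rule the marginal product of capital equals n+g+δ: 0.35·k^(0.35−1) = 0.12. Solving, k_gold = (0.35/0.12)^(1/0.65) ≈ 5.1905.
y_gold = 5.1905^0.35 ≈ 1.7796; c_gold = (1−0.35)·y_gold ≈ 1.1567.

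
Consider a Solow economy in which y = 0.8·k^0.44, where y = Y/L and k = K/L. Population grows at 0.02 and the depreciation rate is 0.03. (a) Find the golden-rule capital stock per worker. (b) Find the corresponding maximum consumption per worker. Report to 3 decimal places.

n + δ = 0.02 + 0.03 = 0.05.
Golden rule sets MPK = n+δ: 0.44·0.8·k^(0.44−1) = 0.05, so k_gold = (0.44·0.8/0.05)^(1/0.56) ≈ 32.6229.
y_gold = 0.8·32.6229^0.44 ≈ 3.7071; c_gold = y_gold − 0.05·k_gold ≈ 2.0760.

(a) k_gold ≈ 32.623; (b) c_gold ≈ 2.076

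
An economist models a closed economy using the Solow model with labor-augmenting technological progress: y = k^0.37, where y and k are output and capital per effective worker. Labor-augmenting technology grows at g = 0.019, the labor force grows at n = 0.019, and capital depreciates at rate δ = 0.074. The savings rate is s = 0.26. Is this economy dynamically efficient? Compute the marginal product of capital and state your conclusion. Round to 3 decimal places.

The effective depreciation rate is n + g + δ = 0.019 + 0.019 + 0.074 = 0.112.
Steady-state k*: s·k^0.37 = 0.112·k gives k* = (0.26/0.112)^(1/0.63) ≈ 3.8068.
MPK = 0.37·3.8068^(-0.63) ≈ 0.1594.
MPK > n+g+δ = 0.112, so the economy is dynamically efficient (under-saving).

dynamically efficient; MPK ≈ 0.159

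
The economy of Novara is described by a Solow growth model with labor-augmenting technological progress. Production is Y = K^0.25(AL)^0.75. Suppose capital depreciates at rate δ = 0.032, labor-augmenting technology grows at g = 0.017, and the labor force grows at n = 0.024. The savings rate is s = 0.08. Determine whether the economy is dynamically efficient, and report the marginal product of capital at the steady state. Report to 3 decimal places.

dynamically efficient; MPK ≈ 0.228

Break-even investment rate: n + g + δ = 0.024 + 0.017 + 0.032 = 0.073.
Steady-state k*: s·k^0.25 = 0.073·k gives k* = (0.08/0.073)^(1/0.75) ≈ 1.1299.
MPK = 0.25·1.1299^(-0.75) ≈ 0.2281.
MPK > n+g+δ = 0.073, so the economy is dynamically efficient (under-saving).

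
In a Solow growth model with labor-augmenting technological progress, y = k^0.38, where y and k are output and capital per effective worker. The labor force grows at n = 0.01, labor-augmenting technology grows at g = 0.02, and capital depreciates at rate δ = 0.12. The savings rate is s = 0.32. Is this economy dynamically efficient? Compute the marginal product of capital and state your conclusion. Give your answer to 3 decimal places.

Capital per effective worker breaks even when investment replaces (n + g + δ)·k; here n + g + δ = 0.15.
Steady-state k*: s·k^0.38 = 0.15·k gives k* = (0.32/0.15)^(1/0.62) ≈ 3.3942.
MPK = 0.38·3.3942^(-0.62) ≈ 0.1781.
MPK > n+g+δ = 0.15, so the economy is dynamically efficient (under-saving).

dynamically efficient; MPK ≈ 0.178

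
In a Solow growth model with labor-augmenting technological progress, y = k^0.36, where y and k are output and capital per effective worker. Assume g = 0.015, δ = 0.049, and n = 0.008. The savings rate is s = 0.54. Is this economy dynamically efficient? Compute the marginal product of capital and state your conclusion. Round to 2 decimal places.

dynamically inefficient; MPK ≈ 0.05

Break-even investment rate: n + g + δ = 0.008 + 0.015 + 0.049 = 0.072.
Steady-state k*: s·k^0.36 = 0.072·k gives k* = (0.54/0.072)^(1/0.64) ≈ 23.2961.
MPK = 0.36·23.2961^(-0.64) ≈ 0.0480.
MPK < n+g+δ = 0.072, so the economy is dynamically inefficient (over-saving).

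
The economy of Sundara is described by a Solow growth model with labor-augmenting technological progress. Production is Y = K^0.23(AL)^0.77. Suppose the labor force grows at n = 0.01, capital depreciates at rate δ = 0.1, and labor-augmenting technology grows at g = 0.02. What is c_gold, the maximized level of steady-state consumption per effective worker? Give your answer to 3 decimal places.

c_gold ≈ 0.913

Break-even investment rate: n + g + δ = 0.01 + 0.02 + 0.1 = 0.13.
Maximizing c = f(k) − (n+g+δ)·k gives f'(k) = n+g+δ, i.e. 0.23·k^(0.23−1) = 0.13, so k_gold = (0.23/0.13)^(1/0.77) ≈ 2.0980.
y_gold = 2.0980^0.23 ≈ 1.1858.
c_gold = y_gold − (n+g+δ)·k_gold = 1.1858 − 0.13·2.0980 ≈ 0.9131.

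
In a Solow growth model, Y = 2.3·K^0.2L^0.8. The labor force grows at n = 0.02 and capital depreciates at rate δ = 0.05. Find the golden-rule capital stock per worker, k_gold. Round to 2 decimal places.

n + δ = 0.02 + 0.05 = 0.07.
Golden rule sets MPK = n+δ: 0.2·2.3·k^(0.2−1) = 0.07, so k_gold = (0.2·2.3/0.07)^(1/0.8) ≈ 10.5214.

k_gold ≈ 10.52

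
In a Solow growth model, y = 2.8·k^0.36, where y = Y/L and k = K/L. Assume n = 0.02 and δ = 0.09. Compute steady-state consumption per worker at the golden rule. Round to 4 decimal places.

c_gold ≈ 6.2302

The effective depreciation rate is n + δ = 0.02 + 0.09 = 0.11.
At the golden rule the marginal product of capital equals n+δ: 0.36·2.8·k^(0.36−1) = 0.11. Solving, k_gold = (0.36·2.8/0.11)^(1/0.64) ≈ 31.8589.
y_gold = 2.8·31.8589^0.36 ≈ 9.7347.
c_gold = y_gold − (n+δ)·k_gold = 9.7347 − 0.11·31.8589 ≈ 6.2302.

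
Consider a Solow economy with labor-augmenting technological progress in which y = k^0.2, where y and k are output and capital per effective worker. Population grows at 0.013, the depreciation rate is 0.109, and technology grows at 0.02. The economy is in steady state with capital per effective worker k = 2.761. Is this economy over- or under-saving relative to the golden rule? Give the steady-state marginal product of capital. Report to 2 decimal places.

Break-even investment rate: n + g + δ = 0.013 + 0.02 + 0.109 = 0.142.
MPK = 0.2·k^(0.2−1) = 0.2·2.761^(-0.8) ≈ 0.0888.
MPK < 0.142, so the economy is dynamically inefficient (over-saving).

over-saving; MPK ≈ 0.09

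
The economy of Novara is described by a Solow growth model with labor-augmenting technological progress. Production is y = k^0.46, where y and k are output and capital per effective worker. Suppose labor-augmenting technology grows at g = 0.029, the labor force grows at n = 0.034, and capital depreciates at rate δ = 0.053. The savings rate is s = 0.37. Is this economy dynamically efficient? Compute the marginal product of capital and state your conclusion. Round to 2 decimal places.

Break-even investment rate: n + g + δ = 0.034 + 0.029 + 0.053 = 0.116.
Steady-state k*: s·k^0.46 = 0.116·k gives k* = (0.37/0.116)^(1/0.54) ≈ 8.5676.
MPK = 0.46·8.5676^(-0.54) ≈ 0.1442.
MPK > n+g+δ = 0.116, so the economy is dynamically efficient (under-saving).

dynamically efficient; MPK ≈ 0.14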